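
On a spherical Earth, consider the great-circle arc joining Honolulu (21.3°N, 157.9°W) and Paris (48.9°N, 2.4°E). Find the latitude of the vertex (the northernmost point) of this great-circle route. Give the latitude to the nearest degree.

≈ 77°N

The great circle lies in the plane with unit normal n̂ = (p₁ × p₂)/|p₁ × p₂|.
Here n̂_z ≈ +0.217; the vertex latitude is φ_max = arccos|n̂_z| ≈ 77.5°.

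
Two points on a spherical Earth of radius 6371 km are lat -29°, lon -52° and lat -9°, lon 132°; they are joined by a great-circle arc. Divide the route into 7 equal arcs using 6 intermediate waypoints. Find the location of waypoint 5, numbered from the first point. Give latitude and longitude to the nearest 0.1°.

≈ lat -49.2°, lon 137.6°

Convert each endpoint to a unit vector on the sphere (x = cos φ cos λ, y = cos φ sin λ, z = sin φ).
The central angle between the endpoints is δ = arccos(p₁·p₂) ≈ 2.475 rad (141.8°).
Interpolate at f = 5/7 with slerp weights a = sin((1−f)δ)/sin δ ≈ 1.051, b = sin(fδ)/sin δ ≈ 1.586.
p = a·p₁ + b·p₂ ≈ (-0.482, 0.440, -0.757); φ = arcsin(p_z) ≈ -49.24°, λ = atan2(p_y, p_x) ≈ 137.63°.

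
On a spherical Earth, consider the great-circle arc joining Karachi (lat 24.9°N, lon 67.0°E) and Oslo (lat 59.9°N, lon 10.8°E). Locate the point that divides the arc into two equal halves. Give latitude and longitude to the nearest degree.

Convert each endpoint to a unit vector on the sphere (x = cos φ cos λ, y = cos φ sin λ, z = sin φ).
The central angle between the endpoints is δ = arccos(p₁·p₂) ≈ 0.905 rad (51.9°).
Interpolate at f = 1/2 with slerp weights a = sin((1−f)δ)/sin δ ≈ 0.556, b = sin(fδ)/sin δ ≈ 0.556.
p = a·p₁ + b·p₂ ≈ (0.471, 0.516, 0.715); φ = arcsin(p_z) ≈ 45.65°, λ = atan2(p_y, p_x) ≈ 47.64°.

≈ lat 46°N, lon 48°E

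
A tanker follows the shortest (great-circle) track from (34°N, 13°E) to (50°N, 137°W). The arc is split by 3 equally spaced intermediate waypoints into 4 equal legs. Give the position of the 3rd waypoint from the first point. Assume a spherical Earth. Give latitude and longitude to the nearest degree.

From cos δ = sin φ₁ sin φ₂ + cos φ₁ cos φ₂ cos Δλ, the central angle is δ ≈ 1.604 rad (91.9°).
Interpolate at f = 3/4 with slerp weights a = sin((1−f)δ)/sin δ ≈ 0.391, b = sin(fδ)/sin δ ≈ 0.934.
p = a·p₁ + b·p₂ ≈ (-0.123, -0.336, 0.934); φ = arcsin(p_z) ≈ 69.00°, λ = atan2(p_y, p_x) ≈ -110.15°.

≈ (69°N, 110°W)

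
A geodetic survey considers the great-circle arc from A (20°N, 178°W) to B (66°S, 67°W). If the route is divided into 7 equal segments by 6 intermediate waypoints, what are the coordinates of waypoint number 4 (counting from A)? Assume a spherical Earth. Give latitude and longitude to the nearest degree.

≈ (40°S, 147°W)

The haversine formula gives a central angle δ ≈ 2.037 rad (116.7°) between the endpoints.
Interpolate at f = 4/7 with slerp weights a = sin((1−f)δ)/sin δ ≈ 0.858, b = sin(fδ)/sin δ ≈ 1.028.
p = a·p₁ + b·p₂ ≈ (-0.642, -0.413, -0.646); φ = arcsin(p_z) ≈ -40.23°, λ = atan2(p_y, p_x) ≈ -147.25°.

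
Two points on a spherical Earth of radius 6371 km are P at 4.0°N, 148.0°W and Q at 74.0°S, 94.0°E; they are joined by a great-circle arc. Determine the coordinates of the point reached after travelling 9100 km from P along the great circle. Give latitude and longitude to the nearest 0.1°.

Write both endpoints as unit vectors p₁, p₂ with components (cos φ cos λ, cos φ sin λ, sin φ).
The central angle between the endpoints is δ = arccos(p₁·p₂) ≈ 1.768 rad (101.3°). The total great-circle distance is δ·R ≈ 1.768 × 6371 ≈ 11265 km, so the target fraction is f = 9100/11265 ≈ 0.808.
Interpolate at f ≈ 0.808 with slerp weights a = sin((1−f)δ)/sin δ ≈ 0.340, b = sin(fδ)/sin δ ≈ 1.009.
p = a·p₁ + b·p₂ ≈ (-0.307, 0.098, -0.947); φ = arcsin(p_z) ≈ -71.20°, λ = atan2(p_y, p_x) ≈ 162.32°.

≈ 71.2°S, 162.3°E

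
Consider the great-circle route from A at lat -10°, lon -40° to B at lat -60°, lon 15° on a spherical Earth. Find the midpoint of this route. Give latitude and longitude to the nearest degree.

≈ lat -38°, lon -22°

Write both endpoints as unit vectors p₁, p₂ with components (cos φ cos λ, cos φ sin λ, sin φ).
The central angle between the endpoints is δ = arccos(p₁·p₂) ≈ 1.123 rad (64.4°).
Interpolate at f = 1/2 with slerp weights a = sin((1−f)δ)/sin δ ≈ 0.591, b = sin(fδ)/sin δ ≈ 0.591.
p = a·p₁ + b·p₂ ≈ (0.731, -0.297, -0.614); φ = arcsin(p_z) ≈ -37.89°, λ = atan2(p_y, p_x) ≈ -22.15°.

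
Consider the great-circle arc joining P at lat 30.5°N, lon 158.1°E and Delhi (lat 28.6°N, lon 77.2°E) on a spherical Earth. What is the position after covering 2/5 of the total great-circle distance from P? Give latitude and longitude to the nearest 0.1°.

From cos δ = sin φ₁ sin φ₂ + cos φ₁ cos φ₂ cos Δλ, the central angle is δ ≈ 1.200 rad (68.7°).
Interpolate at f = 2/5 with slerp weights a = sin((1−f)δ)/sin δ ≈ 0.707, b = sin(fδ)/sin δ ≈ 0.495.
p = a·p₁ + b·p₂ ≈ (-0.469, 0.651, 0.596); φ = arcsin(p_z) ≈ 36.60°, λ = atan2(p_y, p_x) ≈ 125.76°.

≈ lat 36.6°N, lon 125.8°E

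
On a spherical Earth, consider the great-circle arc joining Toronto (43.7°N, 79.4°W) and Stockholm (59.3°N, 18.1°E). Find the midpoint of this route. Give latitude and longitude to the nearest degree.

≈ 62°N, 42°W

Convert each endpoint to a unit vector on the sphere (x = cos φ cos λ, y = cos φ sin λ, z = sin φ).
The central angle between the endpoints is δ = arccos(p₁·p₂) ≈ 0.993 rad (56.9°).
Interpolate at f = 1/2 with slerp weights a = sin((1−f)δ)/sin δ ≈ 0.569, b = sin(fδ)/sin δ ≈ 0.569.
p = a·p₁ + b·p₂ ≈ (0.352, -0.314, 0.882); φ = arcsin(p_z) ≈ 61.88°, λ = atan2(p_y, p_x) ≈ -41.76°.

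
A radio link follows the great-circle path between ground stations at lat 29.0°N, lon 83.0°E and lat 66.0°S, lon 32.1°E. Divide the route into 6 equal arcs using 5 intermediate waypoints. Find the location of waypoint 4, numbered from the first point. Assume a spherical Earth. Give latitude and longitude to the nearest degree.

From cos δ = sin φ₁ sin φ₂ + cos φ₁ cos φ₂ cos Δλ, the central angle is δ ≈ 1.791 rad (102.6°).
Interpolate at f = 4/6 with slerp weights a = sin((1−f)δ)/sin δ ≈ 0.576, b = sin(fδ)/sin δ ≈ 0.953.
p = a·p₁ + b·p₂ ≈ (0.390, 0.706, -0.591); φ = arcsin(p_z) ≈ -36.24°, λ = atan2(p_y, p_x) ≈ 61.10°.

≈ lat 36°S, lon 61°E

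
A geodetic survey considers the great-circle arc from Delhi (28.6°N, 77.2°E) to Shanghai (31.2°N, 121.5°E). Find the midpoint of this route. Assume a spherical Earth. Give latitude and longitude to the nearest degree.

Write both endpoints as unit vectors p₁, p₂ with components (cos φ cos λ, cos φ sin λ, sin φ).
The central angle between the endpoints is δ = arccos(p₁·p₂) ≈ 0.667 rad (38.2°).
Interpolate at f = 1/2 with slerp weights a = sin((1−f)δ)/sin δ ≈ 0.529, b = sin(fδ)/sin δ ≈ 0.529.
p = a·p₁ + b·p₂ ≈ (-0.134, 0.839, 0.527); φ = arcsin(p_z) ≈ 31.83°, λ = atan2(p_y, p_x) ≈ 99.05°.

≈ 32°N, 99°E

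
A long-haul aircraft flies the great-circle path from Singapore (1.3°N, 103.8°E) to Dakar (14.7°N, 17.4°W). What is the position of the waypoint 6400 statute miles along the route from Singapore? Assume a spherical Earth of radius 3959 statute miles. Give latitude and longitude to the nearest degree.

The haversine formula gives a central angle δ ≈ 2.089 rad (119.7°) between the endpoints. The total great-circle distance is δ·R ≈ 2.089 × 3959 ≈ 8270 mi, so the target fraction is f = 6400/8270 ≈ 0.774.
Interpolate at f ≈ 0.774 with slerp weights a = sin((1−f)δ)/sin δ ≈ 0.524, b = sin(fδ)/sin δ ≈ 1.150.
p = a·p₁ + b·p₂ ≈ (0.936, 0.176, 0.304); φ = arcsin(p_z) ≈ 17.68°, λ = atan2(p_y, p_x) ≈ 10.63°.

≈ (18°N, 11°E)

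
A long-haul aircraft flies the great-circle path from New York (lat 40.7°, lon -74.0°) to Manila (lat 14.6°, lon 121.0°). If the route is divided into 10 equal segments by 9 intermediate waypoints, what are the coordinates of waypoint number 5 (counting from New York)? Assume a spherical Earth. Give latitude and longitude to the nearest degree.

Convert each endpoint to a unit vector on the sphere (x = cos φ cos λ, y = cos φ sin λ, z = sin φ).
The central angle between the endpoints is δ = arccos(p₁·p₂) ≈ 2.146 rad (123.0°).
Interpolate at f = 5/10 with slerp weights a = sin((1−f)δ)/sin δ ≈ 1.047, b = sin(fδ)/sin δ ≈ 1.047.
p = a·p₁ + b·p₂ ≈ (-0.303, 0.106, 0.947); φ = arcsin(p_z) ≈ 71.28°, λ = atan2(p_y, p_x) ≈ 160.81°.

≈ lat 71°, lon 161°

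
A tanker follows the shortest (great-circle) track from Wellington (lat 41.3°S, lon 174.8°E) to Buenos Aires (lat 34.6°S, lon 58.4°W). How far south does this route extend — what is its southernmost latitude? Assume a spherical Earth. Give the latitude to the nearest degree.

≈ 60°S

The great circle lies in the plane with unit normal n̂ = (p₁ × p₂)/|p₁ × p₂|.
Here n̂_z ≈ +0.495; the vertex latitude is φ_max = arccos|n̂_z| ≈ 60.3°.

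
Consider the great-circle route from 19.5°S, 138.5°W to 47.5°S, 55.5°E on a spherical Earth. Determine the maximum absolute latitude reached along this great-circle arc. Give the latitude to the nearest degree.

≈ 80°S

The great circle lies in the plane with unit normal n̂ = (p₁ × p₂)/|p₁ × p₂|.
Here n̂_z ≈ -0.166; the vertex latitude is φ_max = arccos|n̂_z| ≈ 80.4°.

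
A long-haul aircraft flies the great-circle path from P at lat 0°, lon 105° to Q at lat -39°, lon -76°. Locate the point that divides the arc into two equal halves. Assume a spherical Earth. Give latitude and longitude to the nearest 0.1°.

The haversine formula gives a central angle δ ≈ 2.461 rad (141.0°) between the endpoints.
Interpolate at f = 1/2 with slerp weights a = sin((1−f)δ)/sin δ ≈ 1.497, b = sin(fδ)/sin δ ≈ 1.497.
p = a·p₁ + b·p₂ ≈ (-0.106, 0.317, -0.942); φ = arcsin(p_z) ≈ -70.46°, λ = atan2(p_y, p_x) ≈ 108.48°.

≈ lat -70.5°, lon 108.5°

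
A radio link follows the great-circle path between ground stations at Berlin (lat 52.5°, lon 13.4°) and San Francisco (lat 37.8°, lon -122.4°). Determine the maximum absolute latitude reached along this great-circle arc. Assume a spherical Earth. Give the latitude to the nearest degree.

≈ 70°

The great circle lies in the plane with unit normal n̂ = (p₁ × p₂)/|p₁ × p₂|.
Here n̂_z ≈ -0.339; the vertex latitude is φ_max = arccos|n̂_z| ≈ 70.2°.
Check via Clairaut: cos φ_max = |cos φ₁| · sin C = cos(52.5°)·sin(33.8°) ≈ 0.339, again giving ≈ 70.2°.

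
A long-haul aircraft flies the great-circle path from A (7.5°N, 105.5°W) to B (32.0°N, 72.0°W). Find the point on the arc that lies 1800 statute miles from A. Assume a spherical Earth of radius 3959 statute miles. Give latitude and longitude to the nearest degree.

≈ (24°N, 85°W)

From cos δ = sin φ₁ sin φ₂ + cos φ₁ cos φ₂ cos Δλ, the central angle is δ ≈ 0.691 rad (39.6°). The total great-circle distance is δ·R ≈ 0.691 × 3959 ≈ 2738 mi, so the target fraction is f = 1800/2738 ≈ 0.658.
Interpolate at f ≈ 0.658 with slerp weights a = sin((1−f)δ)/sin δ ≈ 0.368, b = sin(fδ)/sin δ ≈ 0.689.
p = a·p₁ + b·p₂ ≈ (0.083, -0.907, 0.413); φ = arcsin(p_z) ≈ 24.39°, λ = atan2(p_y, p_x) ≈ -84.77°.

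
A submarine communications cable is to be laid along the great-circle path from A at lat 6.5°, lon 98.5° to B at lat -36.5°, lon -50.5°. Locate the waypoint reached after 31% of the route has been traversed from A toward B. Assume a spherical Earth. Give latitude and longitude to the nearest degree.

Write both endpoints as unit vectors p₁, p₂ with components (cos φ cos λ, cos φ sin λ, sin φ).
The central angle between the endpoints is δ = arccos(p₁·p₂) ≈ 2.422 rad (138.8°).
Interpolate at f = 0.31 with slerp weights a = sin((1−f)δ)/sin δ ≈ 1.509, b = sin(fδ)/sin δ ≈ 1.035.
p = a·p₁ + b·p₂ ≈ (0.307, 0.841, -0.445); φ = arcsin(p_z) ≈ -26.40°, λ = atan2(p_y, p_x) ≈ 69.92°.

≈ lat -26°, lon 70°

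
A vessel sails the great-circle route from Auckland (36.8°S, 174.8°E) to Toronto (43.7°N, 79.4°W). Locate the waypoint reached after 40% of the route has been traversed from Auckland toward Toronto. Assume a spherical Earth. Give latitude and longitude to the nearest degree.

≈ (3°S, 145°W)

Convert each endpoint to a unit vector on the sphere (x = cos φ cos λ, y = cos φ sin λ, z = sin φ).
The central angle between the endpoints is δ = arccos(p₁·p₂) ≈ 2.179 rad (124.9°).
Interpolate at f = 0.40 with slerp weights a = sin((1−f)δ)/sin δ ≈ 1.177, b = sin(fδ)/sin δ ≈ 0.933.
p = a·p₁ + b·p₂ ≈ (-0.814, -0.577, -0.060); φ = arcsin(p_z) ≈ -3.46°, λ = atan2(p_y, p_x) ≈ -144.66°.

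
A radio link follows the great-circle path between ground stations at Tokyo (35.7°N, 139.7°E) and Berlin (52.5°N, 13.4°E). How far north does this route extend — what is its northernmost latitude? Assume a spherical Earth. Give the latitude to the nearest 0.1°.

≈ 66.2°N

The great circle lies in the plane with unit normal n̂ = (p₁ × p₂)/|p₁ × p₂|.
Here n̂_z ≈ -0.404; the vertex latitude is φ_max = arccos|n̂_z| ≈ 66.2°.
Check via Clairaut: cos φ_max = |cos φ₁| · sin C = cos(35.7°)·sin(29.9°) ≈ 0.404, again giving ≈ 66.2°.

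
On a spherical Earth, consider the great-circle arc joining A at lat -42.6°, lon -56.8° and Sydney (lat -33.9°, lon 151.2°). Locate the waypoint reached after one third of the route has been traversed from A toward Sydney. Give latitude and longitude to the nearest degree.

≈ lat -69°, lon -95°

Write both endpoints as unit vectors p₁, p₂ with components (cos φ cos λ, cos φ sin λ, sin φ).
The central angle between the endpoints is δ = arccos(p₁·p₂) ≈ 1.733 rad (99.3°).
Interpolate at f = 1/3 with slerp weights a = sin((1−f)δ)/sin δ ≈ 0.927, b = sin(fδ)/sin δ ≈ 0.553.
p = a·p₁ + b·p₂ ≈ (-0.029, -0.350, -0.936); φ = arcsin(p_z) ≈ -69.45°, λ = atan2(p_y, p_x) ≈ -94.71°.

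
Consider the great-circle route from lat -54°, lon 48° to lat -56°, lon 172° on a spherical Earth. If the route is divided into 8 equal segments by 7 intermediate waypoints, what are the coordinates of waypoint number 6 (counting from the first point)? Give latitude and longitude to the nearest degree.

Write both endpoints as unit vectors p₁, p₂ with components (cos φ cos λ, cos φ sin λ, sin φ).
The central angle between the endpoints is δ = arccos(p₁·p₂) ≈ 1.062 rad (60.9°).
Interpolate at f = 6/8 with slerp weights a = sin((1−f)δ)/sin δ ≈ 0.300, b = sin(fδ)/sin δ ≈ 0.819.
p = a·p₁ + b·p₂ ≈ (-0.335, 0.195, -0.922); φ = arcsin(p_z) ≈ -67.19°, λ = atan2(p_y, p_x) ≈ 149.81°.

≈ lat -67°, lon 150°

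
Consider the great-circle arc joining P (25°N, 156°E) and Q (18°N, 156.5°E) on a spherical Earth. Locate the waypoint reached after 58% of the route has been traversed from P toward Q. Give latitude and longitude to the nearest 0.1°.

≈ (20.9°N, 156.3°E)

From cos δ = sin φ₁ sin φ₂ + cos φ₁ cos φ₂ cos Δλ, the central angle is δ ≈ 0.122 rad (7.0°).
Interpolate at f = 0.58 with slerp weights a = sin((1−f)δ)/sin δ ≈ 0.421, b = sin(fδ)/sin δ ≈ 0.581.
p = a·p₁ + b·p₂ ≈ (-0.855, 0.375, 0.357); φ = arcsin(p_z) ≈ 20.94°, λ = atan2(p_y, p_x) ≈ 156.30°.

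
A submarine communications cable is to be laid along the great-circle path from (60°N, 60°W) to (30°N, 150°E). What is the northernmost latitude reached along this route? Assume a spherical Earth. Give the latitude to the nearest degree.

The great circle lies in the plane with unit normal n̂ = (p₁ × p₂)/|p₁ × p₂|.
Here n̂_z ≈ -0.217; the vertex latitude is φ_max = arccos|n̂_z| ≈ 77.5°.
Check via Clairaut: cos φ_max = |cos φ₁| · sin C = cos(60.0°)·sin(25.7°) ≈ 0.217, again giving ≈ 77.5°.

≈ 77°N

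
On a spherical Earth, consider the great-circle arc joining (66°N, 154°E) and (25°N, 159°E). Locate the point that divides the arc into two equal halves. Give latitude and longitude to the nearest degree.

Write both endpoints as unit vectors p₁, p₂ with components (cos φ cos λ, cos φ sin λ, sin φ).
The central angle between the endpoints is δ = arccos(p₁·p₂) ≈ 0.718 rad (41.1°).
Interpolate at f = 1/2 with slerp weights a = sin((1−f)δ)/sin δ ≈ 0.534, b = sin(fδ)/sin δ ≈ 0.534.
p = a·p₁ + b·p₂ ≈ (-0.647, 0.269, 0.714); φ = arcsin(p_z) ≈ 45.52°, λ = atan2(p_y, p_x) ≈ 157.45°.

≈ (46°N, 157°E)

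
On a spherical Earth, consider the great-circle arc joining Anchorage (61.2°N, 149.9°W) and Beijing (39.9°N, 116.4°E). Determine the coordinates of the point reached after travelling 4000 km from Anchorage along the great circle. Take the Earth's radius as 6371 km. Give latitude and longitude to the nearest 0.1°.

≈ (55.8°N, 138.2°E)

Convert each endpoint to a unit vector on the sphere (x = cos φ cos λ, y = cos φ sin λ, z = sin φ).
The central angle between the endpoints is δ = arccos(p₁·p₂) ≈ 1.002 rad (57.4°). The total great-circle distance is δ·R ≈ 1.002 × 6371 ≈ 6386 km, so the target fraction is f = 4000/6386 ≈ 0.626.
Interpolate at f ≈ 0.626 with slerp weights a = sin((1−f)δ)/sin δ ≈ 0.434, b = sin(fδ)/sin δ ≈ 0.697.
p = a·p₁ + b·p₂ ≈ (-0.419, 0.374, 0.828); φ = arcsin(p_z) ≈ 55.84°, λ = atan2(p_y, p_x) ≈ 138.22°.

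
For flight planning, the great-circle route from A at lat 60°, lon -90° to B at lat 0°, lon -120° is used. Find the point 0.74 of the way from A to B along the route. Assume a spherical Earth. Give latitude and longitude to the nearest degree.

≈ lat 16°, lon -115°

Write both endpoints as unit vectors p₁, p₂ with components (cos φ cos λ, cos φ sin λ, sin φ).
The central angle between the endpoints is δ = arccos(p₁·p₂) ≈ 1.123 rad (64.3°).
Interpolate at f = 0.74 with slerp weights a = sin((1−f)δ)/sin δ ≈ 0.319, b = sin(fδ)/sin δ ≈ 0.819.
p = a·p₁ + b·p₂ ≈ (-0.410, -0.869, 0.277); φ = arcsin(p_z) ≈ 16.05°, λ = atan2(p_y, p_x) ≈ -115.23°.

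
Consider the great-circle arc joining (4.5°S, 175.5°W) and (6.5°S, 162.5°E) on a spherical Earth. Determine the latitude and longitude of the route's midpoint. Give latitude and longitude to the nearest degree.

Write both endpoints as unit vectors p₁, p₂ with components (cos φ cos λ, cos φ sin λ, sin φ).
The central angle between the endpoints is δ = arccos(p₁·p₂) ≈ 0.384 rad (22.0°).
Interpolate at f = 1/2 with slerp weights a = sin((1−f)δ)/sin δ ≈ 0.509, b = sin(fδ)/sin δ ≈ 0.509.
p = a·p₁ + b·p₂ ≈ (-0.989, 0.112, -0.098); φ = arcsin(p_z) ≈ -5.60°, λ = atan2(p_y, p_x) ≈ 173.52°.

≈ (6°S, 174°E)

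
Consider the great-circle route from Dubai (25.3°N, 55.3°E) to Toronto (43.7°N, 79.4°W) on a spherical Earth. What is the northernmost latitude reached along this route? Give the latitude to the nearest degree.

The great circle lies in the plane with unit normal n̂ = (p₁ × p₂)/|p₁ × p₂|.
Here n̂_z ≈ -0.471; the vertex latitude is φ_max = arccos|n̂_z| ≈ 61.9°.

≈ 62°N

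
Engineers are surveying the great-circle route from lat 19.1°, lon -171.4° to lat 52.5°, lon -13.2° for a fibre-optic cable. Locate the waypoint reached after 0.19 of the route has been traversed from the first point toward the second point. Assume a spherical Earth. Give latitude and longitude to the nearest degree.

≈ lat 39°, lon -165°

Write both endpoints as unit vectors p₁, p₂ with components (cos φ cos λ, cos φ sin λ, sin φ).
The central angle between the endpoints is δ = arccos(p₁·p₂) ≈ 1.849 rad (105.9°).
Interpolate at f = 0.19 with slerp weights a = sin((1−f)δ)/sin δ ≈ 1.037, b = sin(fδ)/sin δ ≈ 0.358.
p = a·p₁ + b·p₂ ≈ (-0.757, -0.196, 0.623); φ = arcsin(p_z) ≈ 38.56°, λ = atan2(p_y, p_x) ≈ -165.46°.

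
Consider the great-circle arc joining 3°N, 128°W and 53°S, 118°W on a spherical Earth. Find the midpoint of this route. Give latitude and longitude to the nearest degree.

Write both endpoints as unit vectors p₁, p₂ with components (cos φ cos λ, cos φ sin λ, sin φ).
The central angle between the endpoints is δ = arccos(p₁·p₂) ≈ 0.988 rad (56.6°).
Interpolate at f = 1/2 with slerp weights a = sin((1−f)δ)/sin δ ≈ 0.568, b = sin(fδ)/sin δ ≈ 0.568.
p = a·p₁ + b·p₂ ≈ (-0.510, -0.749, -0.424); φ = arcsin(p_z) ≈ -25.08°, λ = atan2(p_y, p_x) ≈ -124.24°.

≈ 25°S, 124°W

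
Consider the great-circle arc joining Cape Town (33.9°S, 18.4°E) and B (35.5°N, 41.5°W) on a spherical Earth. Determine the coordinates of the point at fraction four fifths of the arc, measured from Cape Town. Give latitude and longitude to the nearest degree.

≈ (22°N, 28°W)

Convert each endpoint to a unit vector on the sphere (x = cos φ cos λ, y = cos φ sin λ, z = sin φ).
The central angle between the endpoints is δ = arccos(p₁·p₂) ≈ 1.556 rad (89.1°).
Interpolate at f = 4/5 with slerp weights a = sin((1−f)δ)/sin δ ≈ 0.306, b = sin(fδ)/sin δ ≈ 0.947.
p = a·p₁ + b·p₂ ≈ (0.819, -0.431, 0.379); φ = arcsin(p_z) ≈ 22.29°, λ = atan2(p_y, p_x) ≈ -27.75°.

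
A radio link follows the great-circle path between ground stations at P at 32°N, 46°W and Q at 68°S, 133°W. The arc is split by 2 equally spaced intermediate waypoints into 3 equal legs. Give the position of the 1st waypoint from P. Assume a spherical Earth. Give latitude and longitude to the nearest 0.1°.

≈ 4.5°S, 61.7°W

Convert each endpoint to a unit vector on the sphere (x = cos φ cos λ, y = cos φ sin λ, z = sin φ).
The central angle between the endpoints is δ = arccos(p₁·p₂) ≈ 2.065 rad (118.3°).
Interpolate at f = 1/3 with slerp weights a = sin((1−f)δ)/sin δ ≈ 1.115, b = sin(fδ)/sin δ ≈ 0.722.
p = a·p₁ + b·p₂ ≈ (0.472, -0.878, -0.079); φ = arcsin(p_z) ≈ -4.50°, λ = atan2(p_y, p_x) ≈ -61.72°.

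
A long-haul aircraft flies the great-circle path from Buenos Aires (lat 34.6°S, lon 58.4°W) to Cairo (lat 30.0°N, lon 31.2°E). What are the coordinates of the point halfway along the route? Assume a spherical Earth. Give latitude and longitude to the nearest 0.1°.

Write both endpoints as unit vectors p₁, p₂ with components (cos φ cos λ, cos φ sin λ, sin φ).
The central angle between the endpoints is δ = arccos(p₁·p₂) ≈ 1.853 rad (106.2°).
Interpolate at f = 1/2 with slerp weights a = sin((1−f)δ)/sin δ ≈ 0.833, b = sin(fδ)/sin δ ≈ 0.833.
p = a·p₁ + b·p₂ ≈ (0.976, -0.210, -0.056); φ = arcsin(p_z) ≈ -3.24°, λ = atan2(p_y, p_x) ≈ -12.16°.

≈ lat 3.2°S, lon 12.2°W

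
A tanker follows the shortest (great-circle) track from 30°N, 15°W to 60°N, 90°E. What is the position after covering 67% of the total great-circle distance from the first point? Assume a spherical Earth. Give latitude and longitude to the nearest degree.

≈ 63°N, 40°E

Convert each endpoint to a unit vector on the sphere (x = cos φ cos λ, y = cos φ sin λ, z = sin φ).
The central angle between the endpoints is δ = arccos(p₁·p₂) ≈ 1.244 rad (71.3°).
Interpolate at f = 0.67 with slerp weights a = sin((1−f)δ)/sin δ ≈ 0.421, b = sin(fδ)/sin δ ≈ 0.782.
p = a·p₁ + b·p₂ ≈ (0.353, 0.296, 0.888); φ = arcsin(p_z) ≈ 62.58°, λ = atan2(p_y, p_x) ≈ 40.06°.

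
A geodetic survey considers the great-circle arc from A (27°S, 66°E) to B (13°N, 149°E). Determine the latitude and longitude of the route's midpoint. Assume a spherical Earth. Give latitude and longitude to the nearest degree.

Convert each endpoint to a unit vector on the sphere (x = cos φ cos λ, y = cos φ sin λ, z = sin φ).
The central angle between the endpoints is δ = arccos(p₁·p₂) ≈ 1.567 rad (89.8°).
Interpolate at f = 1/2 with slerp weights a = sin((1−f)δ)/sin δ ≈ 0.706, b = sin(fδ)/sin δ ≈ 0.706.
p = a·p₁ + b·p₂ ≈ (-0.334, 0.929, -0.162); φ = arcsin(p_z) ≈ -9.30°, λ = atan2(p_y, p_x) ≈ 109.76°.

≈ (9°S, 110°E)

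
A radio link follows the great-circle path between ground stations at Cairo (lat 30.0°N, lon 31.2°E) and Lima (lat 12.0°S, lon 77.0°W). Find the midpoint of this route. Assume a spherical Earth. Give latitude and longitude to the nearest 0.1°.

≈ lat 15.1°N, lon 27.7°W

From cos δ = sin φ₁ sin φ₂ + cos φ₁ cos φ₂ cos Δλ, the central angle is δ ≈ 1.948 rad (111.6°).
Interpolate at f = 1/2 with slerp weights a = sin((1−f)δ)/sin δ ≈ 0.890, b = sin(fδ)/sin δ ≈ 0.890.
p = a·p₁ + b·p₂ ≈ (0.855, -0.449, 0.260); φ = arcsin(p_z) ≈ 15.06°, λ = atan2(p_y, p_x) ≈ -27.70°.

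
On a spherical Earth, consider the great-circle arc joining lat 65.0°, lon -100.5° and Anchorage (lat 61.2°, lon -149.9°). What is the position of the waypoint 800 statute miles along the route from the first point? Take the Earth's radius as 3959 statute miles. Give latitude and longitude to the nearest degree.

≈ lat 65°, lon -128°

The haversine formula gives a central angle δ ≈ 0.385 rad (22.1°) between the endpoints. The total great-circle distance is δ·R ≈ 0.385 × 3959 ≈ 1525 mi, so the target fraction is f = 800/1525 ≈ 0.525.
Interpolate at f ≈ 0.525 with slerp weights a = sin((1−f)δ)/sin δ ≈ 0.485, b = sin(fδ)/sin δ ≈ 0.534.
p = a·p₁ + b·p₂ ≈ (-0.260, -0.330, 0.907); φ = arcsin(p_z) ≈ 65.14°, λ = atan2(p_y, p_x) ≈ -128.19°.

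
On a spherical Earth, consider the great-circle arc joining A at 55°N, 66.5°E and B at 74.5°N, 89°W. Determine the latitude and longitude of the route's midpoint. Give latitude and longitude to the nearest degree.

≈ 79°N, 48°E

Convert each endpoint to a unit vector on the sphere (x = cos φ cos λ, y = cos φ sin λ, z = sin φ).
The central angle between the endpoints is δ = arccos(p₁·p₂) ≈ 0.863 rad (49.5°).
Interpolate at f = 1/2 with slerp weights a = sin((1−f)δ)/sin δ ≈ 0.551, b = sin(fδ)/sin δ ≈ 0.551.
p = a·p₁ + b·p₂ ≈ (0.128, 0.142, 0.981); φ = arcsin(p_z) ≈ 78.94°, λ = atan2(p_y, p_x) ≈ 47.96°.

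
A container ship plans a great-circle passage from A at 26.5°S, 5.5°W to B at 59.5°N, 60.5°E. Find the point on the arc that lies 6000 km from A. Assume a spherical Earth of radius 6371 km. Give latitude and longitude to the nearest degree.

≈ 22°N, 19°E

Write both endpoints as unit vectors p₁, p₂ with components (cos φ cos λ, cos φ sin λ, sin φ).
The central angle between the endpoints is δ = arccos(p₁·p₂) ≈ 1.772 rad (101.5°). The total great-circle distance is δ·R ≈ 1.772 × 6371 ≈ 11289 km, so the target fraction is f = 6000/11289 ≈ 0.532.
Interpolate at f ≈ 0.532 with slerp weights a = sin((1−f)δ)/sin δ ≈ 0.753, b = sin(fδ)/sin δ ≈ 0.825.
p = a·p₁ + b·p₂ ≈ (0.877, 0.300, 0.375); φ = arcsin(p_z) ≈ 22.02°, λ = atan2(p_y, p_x) ≈ 18.88°.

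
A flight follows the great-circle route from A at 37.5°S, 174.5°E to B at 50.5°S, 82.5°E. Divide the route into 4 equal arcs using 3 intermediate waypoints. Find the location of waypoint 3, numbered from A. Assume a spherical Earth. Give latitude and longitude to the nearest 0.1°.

The haversine formula gives a central angle δ ≈ 1.102 rad (63.1°) between the endpoints.
Interpolate at f = 3/4 with slerp weights a = sin((1−f)δ)/sin δ ≈ 0.305, b = sin(fδ)/sin δ ≈ 0.824.
p = a·p₁ + b·p₂ ≈ (-0.172, 0.543, -0.822); φ = arcsin(p_z) ≈ -55.26°, λ = atan2(p_y, p_x) ≈ 107.60°.

≈ 55.3°S, 107.6°E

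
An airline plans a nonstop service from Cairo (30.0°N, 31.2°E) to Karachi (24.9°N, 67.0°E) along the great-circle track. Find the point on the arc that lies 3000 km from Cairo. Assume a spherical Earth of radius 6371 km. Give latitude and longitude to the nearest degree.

≈ (26°N, 62°E)

Convert each endpoint to a unit vector on the sphere (x = cos φ cos λ, y = cos φ sin λ, z = sin φ).
The central angle between the endpoints is δ = arccos(p₁·p₂) ≈ 0.559 rad (32.0°). The total great-circle distance is δ·R ≈ 0.559 × 6371 ≈ 3563 km, so the target fraction is f = 3000/3563 ≈ 0.842.
Interpolate at f ≈ 0.842 with slerp weights a = sin((1−f)δ)/sin δ ≈ 0.166, b = sin(fδ)/sin δ ≈ 0.855.
p = a·p₁ + b·p₂ ≈ (0.426, 0.789, 0.443); φ = arcsin(p_z) ≈ 26.31°, λ = atan2(p_y, p_x) ≈ 61.60°.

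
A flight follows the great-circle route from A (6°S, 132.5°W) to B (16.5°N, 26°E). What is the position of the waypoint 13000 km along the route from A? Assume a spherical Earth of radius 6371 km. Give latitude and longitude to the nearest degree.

≈ (28°N, 15°W)

Write both endpoints as unit vectors p₁, p₂ with components (cos φ cos λ, cos φ sin λ, sin φ).
The central angle between the endpoints is δ = arccos(p₁·p₂) ≈ 2.731 rad (156.5°). The total great-circle distance is δ·R ≈ 2.731 × 6371 ≈ 17400 km, so the target fraction is f = 13000/17400 ≈ 0.747.
Interpolate at f ≈ 0.747 with slerp weights a = sin((1−f)δ)/sin δ ≈ 1.596, b = sin(fδ)/sin δ ≈ 2.234.
p = a·p₁ + b·p₂ ≈ (0.853, -0.231, 0.468); φ = arcsin(p_z) ≈ 27.89°, λ = atan2(p_y, p_x) ≈ -15.16°.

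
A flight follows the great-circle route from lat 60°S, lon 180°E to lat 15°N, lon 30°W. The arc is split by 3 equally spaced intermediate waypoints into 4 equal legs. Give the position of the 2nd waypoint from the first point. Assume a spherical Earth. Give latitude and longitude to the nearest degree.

Convert each endpoint to a unit vector on the sphere (x = cos φ cos λ, y = cos φ sin λ, z = sin φ).
The central angle between the endpoints is δ = arccos(p₁·p₂) ≈ 2.268 rad (130.0°).
Interpolate at f = 2/4 with slerp weights a = sin((1−f)δ)/sin δ ≈ 1.182, b = sin(fδ)/sin δ ≈ 1.182.
p = a·p₁ + b·p₂ ≈ (0.398, -0.571, -0.718); φ = arcsin(p_z) ≈ -45.89°, λ = atan2(p_y, p_x) ≈ -55.13°.

≈ lat 46°S, lon 55°W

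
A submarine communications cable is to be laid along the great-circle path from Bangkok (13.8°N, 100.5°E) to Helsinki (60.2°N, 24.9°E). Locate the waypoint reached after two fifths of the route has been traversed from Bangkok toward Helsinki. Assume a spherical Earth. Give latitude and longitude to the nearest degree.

≈ 37°N, 83°E

Write both endpoints as unit vectors p₁, p₂ with components (cos φ cos λ, cos φ sin λ, sin φ).
The central angle between the endpoints is δ = arccos(p₁·p₂) ≈ 1.238 rad (70.9°).
Interpolate at f = 2/5 with slerp weights a = sin((1−f)δ)/sin δ ≈ 0.716, b = sin(fδ)/sin δ ≈ 0.503.
p = a·p₁ + b·p₂ ≈ (0.100, 0.788, 0.607); φ = arcsin(p_z) ≈ 37.37°, λ = atan2(p_y, p_x) ≈ 82.77°.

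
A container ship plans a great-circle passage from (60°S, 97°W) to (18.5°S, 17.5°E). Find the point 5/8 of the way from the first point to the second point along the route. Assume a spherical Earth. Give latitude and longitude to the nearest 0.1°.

Write both endpoints as unit vectors p₁, p₂ with components (cos φ cos λ, cos φ sin λ, sin φ).
The central angle between the endpoints is δ = arccos(p₁·p₂) ≈ 1.493 rad (85.5°).
Interpolate at f = 5/8 with slerp weights a = sin((1−f)δ)/sin δ ≈ 0.533, b = sin(fδ)/sin δ ≈ 0.806.
p = a·p₁ + b·p₂ ≈ (0.696, -0.035, -0.717); φ = arcsin(p_z) ≈ -45.80°, λ = atan2(p_y, p_x) ≈ -2.84°.

≈ (45.8°S, 2.8°W)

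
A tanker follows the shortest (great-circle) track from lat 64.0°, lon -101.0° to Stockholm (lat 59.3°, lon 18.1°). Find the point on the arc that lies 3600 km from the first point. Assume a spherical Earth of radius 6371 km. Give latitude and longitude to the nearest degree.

Convert each endpoint to a unit vector on the sphere (x = cos φ cos λ, y = cos φ sin λ, z = sin φ).
The central angle between the endpoints is δ = arccos(p₁·p₂) ≈ 0.845 rad (48.4°). The total great-circle distance is δ·R ≈ 0.845 × 6371 ≈ 5381 km, so the target fraction is f = 3600/5381 ≈ 0.669.
Interpolate at f ≈ 0.669 with slerp weights a = sin((1−f)δ)/sin δ ≈ 0.369, b = sin(fδ)/sin δ ≈ 0.716.
p = a·p₁ + b·p₂ ≈ (0.317, -0.045, 0.947); φ = arcsin(p_z) ≈ 71.35°, λ = atan2(p_y, p_x) ≈ -8.13°.

≈ lat 71°, lon -8°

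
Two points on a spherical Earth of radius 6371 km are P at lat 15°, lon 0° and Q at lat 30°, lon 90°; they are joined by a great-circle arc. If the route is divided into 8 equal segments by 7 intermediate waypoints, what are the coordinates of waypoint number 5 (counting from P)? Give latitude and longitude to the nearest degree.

≈ lat 32°, lon 54°

Write both endpoints as unit vectors p₁, p₂ with components (cos φ cos λ, cos φ sin λ, sin φ).
The central angle between the endpoints is δ = arccos(p₁·p₂) ≈ 1.441 rad (82.6°).
Interpolate at f = 5/8 with slerp weights a = sin((1−f)δ)/sin δ ≈ 0.519, b = sin(fδ)/sin δ ≈ 0.790.
p = a·p₁ + b·p₂ ≈ (0.501, 0.684, 0.529); φ = arcsin(p_z) ≈ 31.97°, λ = atan2(p_y, p_x) ≈ 53.79°.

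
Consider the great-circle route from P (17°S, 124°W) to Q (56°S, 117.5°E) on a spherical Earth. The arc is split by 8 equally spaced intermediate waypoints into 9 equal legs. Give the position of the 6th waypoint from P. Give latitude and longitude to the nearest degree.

≈ (60°S, 176°E)

Convert each endpoint to a unit vector on the sphere (x = cos φ cos λ, y = cos φ sin λ, z = sin φ).
The central angle between the endpoints is δ = arccos(p₁·p₂) ≈ 1.584 rad (90.7°).
Interpolate at f = 6/9 with slerp weights a = sin((1−f)δ)/sin δ ≈ 0.504, b = sin(fδ)/sin δ ≈ 0.870.
p = a·p₁ + b·p₂ ≈ (-0.494, 0.032, -0.869); φ = arcsin(p_z) ≈ -60.32°, λ = atan2(p_y, p_x) ≈ 176.26°.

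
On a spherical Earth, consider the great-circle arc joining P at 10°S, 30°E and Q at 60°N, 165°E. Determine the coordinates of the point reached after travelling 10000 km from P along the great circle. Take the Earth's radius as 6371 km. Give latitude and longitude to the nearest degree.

≈ 64°N, 99°E

Write both endpoints as unit vectors p₁, p₂ with components (cos φ cos λ, cos φ sin λ, sin φ).
The central angle between the endpoints is δ = arccos(p₁·p₂) ≈ 2.093 rad (119.9°). The total great-circle distance is δ·R ≈ 2.093 × 6371 ≈ 13333 km, so the target fraction is f = 10000/13333 ≈ 0.750.
Interpolate at f ≈ 0.750 with slerp weights a = sin((1−f)δ)/sin δ ≈ 0.576, b = sin(fδ)/sin δ ≈ 1.154.
p = a·p₁ + b·p₂ ≈ (-0.066, 0.433, 0.899); φ = arcsin(p_z) ≈ 64.02°, λ = atan2(p_y, p_x) ≈ 98.62°.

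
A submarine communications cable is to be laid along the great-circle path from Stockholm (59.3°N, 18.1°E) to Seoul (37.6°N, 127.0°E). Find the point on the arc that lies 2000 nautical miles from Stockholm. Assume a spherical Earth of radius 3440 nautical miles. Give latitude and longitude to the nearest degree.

≈ 62°N, 89°E

From cos δ = sin φ₁ sin φ₂ + cos φ₁ cos φ₂ cos Δλ, the central angle is δ ≈ 1.166 rad (66.8°). The total great-circle distance is δ·R ≈ 1.166 × 3440 ≈ 4012 nmi, so the target fraction is f = 2000/4012 ≈ 0.499.
Interpolate at f ≈ 0.499 with slerp weights a = sin((1−f)δ)/sin δ ≈ 0.601, b = sin(fδ)/sin δ ≈ 0.597.
p = a·p₁ + b·p₂ ≈ (0.007, 0.473, 0.881); φ = arcsin(p_z) ≈ 61.75°, λ = atan2(p_y, p_x) ≈ 89.20°.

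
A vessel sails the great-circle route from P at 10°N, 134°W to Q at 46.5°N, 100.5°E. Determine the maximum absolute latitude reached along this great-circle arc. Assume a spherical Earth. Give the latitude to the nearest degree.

The great circle lies in the plane with unit normal n̂ = (p₁ × p₂)/|p₁ × p₂|.
Here n̂_z ≈ -0.573; the vertex latitude is φ_max = arccos|n̂_z| ≈ 55.1°.

≈ 55°N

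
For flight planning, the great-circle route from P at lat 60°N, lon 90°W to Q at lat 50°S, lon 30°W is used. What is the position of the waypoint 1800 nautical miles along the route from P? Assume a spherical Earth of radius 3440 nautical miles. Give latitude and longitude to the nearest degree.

≈ lat 34°N, lon 67°W

The haversine formula gives a central angle δ ≈ 2.098 rad (120.2°) between the endpoints. The total great-circle distance is δ·R ≈ 2.098 × 3440 ≈ 7216 nmi, so the target fraction is f = 1800/7216 ≈ 0.249.
Interpolate at f ≈ 0.249 with slerp weights a = sin((1−f)δ)/sin δ ≈ 1.157, b = sin(fδ)/sin δ ≈ 0.578.
p = a·p₁ + b·p₂ ≈ (0.322, -0.764, 0.559); φ = arcsin(p_z) ≈ 33.99°, λ = atan2(p_y, p_x) ≈ -67.16°.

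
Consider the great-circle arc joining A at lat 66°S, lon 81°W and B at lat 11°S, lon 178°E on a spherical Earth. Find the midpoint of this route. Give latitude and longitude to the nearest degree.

≈ lat 48°S, lon 158°W

Write both endpoints as unit vectors p₁, p₂ with components (cos φ cos λ, cos φ sin λ, sin φ).
The central angle between the endpoints is δ = arccos(p₁·p₂) ≈ 1.473 rad (84.4°).
Interpolate at f = 1/2 with slerp weights a = sin((1−f)δ)/sin δ ≈ 0.675, b = sin(fδ)/sin δ ≈ 0.675.
p = a·p₁ + b·p₂ ≈ (-0.619, -0.248, -0.745); φ = arcsin(p_z) ≈ -48.18°, λ = atan2(p_y, p_x) ≈ -158.17°.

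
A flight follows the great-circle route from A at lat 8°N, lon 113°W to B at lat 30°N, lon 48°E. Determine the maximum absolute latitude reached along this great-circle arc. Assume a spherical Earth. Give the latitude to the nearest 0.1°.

The great circle lies in the plane with unit normal n̂ = (p₁ × p₂)/|p₁ × p₂|.
Here n̂_z ≈ +0.416; the vertex latitude is φ_max = arccos|n̂_z| ≈ 65.4°.
Check via Clairaut: cos φ_max = |cos φ₁| · sin C = cos(8.0°)·sin(24.8°) ≈ 0.416, again giving ≈ 65.4°.

≈ 65.4°N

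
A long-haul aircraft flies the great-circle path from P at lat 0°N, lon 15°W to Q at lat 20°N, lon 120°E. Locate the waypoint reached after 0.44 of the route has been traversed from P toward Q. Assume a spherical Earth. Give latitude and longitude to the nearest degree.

≈ lat 23°N, lon 40°E

The haversine formula gives a central angle δ ≈ 2.298 rad (131.6°) between the endpoints.
Interpolate at f = 0.44 with slerp weights a = sin((1−f)δ)/sin δ ≈ 1.284, b = sin(fδ)/sin δ ≈ 1.134.
p = a·p₁ + b·p₂ ≈ (0.708, 0.590, 0.388); φ = arcsin(p_z) ≈ 22.82°, λ = atan2(p_y, p_x) ≈ 39.82°.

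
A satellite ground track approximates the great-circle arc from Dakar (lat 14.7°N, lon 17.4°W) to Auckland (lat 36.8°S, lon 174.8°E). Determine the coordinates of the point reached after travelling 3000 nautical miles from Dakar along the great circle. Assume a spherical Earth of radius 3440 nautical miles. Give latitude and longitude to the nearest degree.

Write both endpoints as unit vectors p₁, p₂ with components (cos φ cos λ, cos φ sin λ, sin φ).
The central angle between the endpoints is δ = arccos(p₁·p₂) ≈ 2.712 rad (155.4°). The total great-circle distance is δ·R ≈ 2.712 × 3440 ≈ 9328 nmi, so the target fraction is f = 3000/9328 ≈ 0.322.
Interpolate at f ≈ 0.322 with slerp weights a = sin((1−f)δ)/sin δ ≈ 2.313, b = sin(fδ)/sin δ ≈ 1.837.
p = a·p₁ + b·p₂ ≈ (0.670, -0.536, -0.514); φ = arcsin(p_z) ≈ -30.90°, λ = atan2(p_y, p_x) ≈ -38.64°.

≈ lat 31°S, lon 39°W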